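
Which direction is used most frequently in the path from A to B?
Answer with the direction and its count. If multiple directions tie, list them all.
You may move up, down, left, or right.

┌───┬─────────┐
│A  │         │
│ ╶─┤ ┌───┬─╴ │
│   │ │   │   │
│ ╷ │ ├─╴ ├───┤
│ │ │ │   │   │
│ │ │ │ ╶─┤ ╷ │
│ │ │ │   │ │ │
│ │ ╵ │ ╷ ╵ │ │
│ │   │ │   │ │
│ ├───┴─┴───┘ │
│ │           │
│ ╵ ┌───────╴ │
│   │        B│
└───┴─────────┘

Directions: down, down, down, down, down, down, right, up, right, right, right, right, right, down
Counts: {'down': 7, 'right': 6, 'up': 1}
Most common: down (7 times)

Solution:

┌───┬─────────┐
│A  │         │
│ ╶─┤ ┌───┬─╴ │
│↓  │ │   │   │
│ ╷ │ ├─╴ ├───┤
│↓│ │ │   │   │
│ │ │ │ ╶─┤ ╷ │
│↓│ │ │   │ │ │
│ │ ╵ │ ╷ ╵ │ │
│↓│   │ │   │ │
│ ├───┴─┴───┘ │
│↓│↱ → → → → ↓│
│ ╵ ┌───────╴ │
│↳ ↑│        B│
└───┴─────────┘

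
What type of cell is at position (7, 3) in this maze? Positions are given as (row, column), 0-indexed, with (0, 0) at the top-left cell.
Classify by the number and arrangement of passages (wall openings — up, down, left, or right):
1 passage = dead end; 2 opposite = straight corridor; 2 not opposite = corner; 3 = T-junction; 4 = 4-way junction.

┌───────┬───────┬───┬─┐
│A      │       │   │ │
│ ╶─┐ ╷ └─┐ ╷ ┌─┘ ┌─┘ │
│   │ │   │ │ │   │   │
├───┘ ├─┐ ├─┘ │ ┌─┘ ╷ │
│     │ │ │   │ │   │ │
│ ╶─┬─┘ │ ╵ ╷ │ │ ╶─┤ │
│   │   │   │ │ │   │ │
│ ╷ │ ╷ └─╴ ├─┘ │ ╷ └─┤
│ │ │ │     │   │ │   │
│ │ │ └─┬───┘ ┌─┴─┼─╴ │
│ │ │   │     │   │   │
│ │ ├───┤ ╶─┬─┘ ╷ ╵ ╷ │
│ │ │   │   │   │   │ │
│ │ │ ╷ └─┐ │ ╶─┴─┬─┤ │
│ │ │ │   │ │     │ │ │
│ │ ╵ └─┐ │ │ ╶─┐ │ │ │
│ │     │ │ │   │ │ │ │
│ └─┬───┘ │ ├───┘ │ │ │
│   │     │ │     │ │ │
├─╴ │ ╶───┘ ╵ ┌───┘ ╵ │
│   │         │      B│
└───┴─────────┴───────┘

Checking cell at (7, 3):
Number of passages: 2
Cell type: corner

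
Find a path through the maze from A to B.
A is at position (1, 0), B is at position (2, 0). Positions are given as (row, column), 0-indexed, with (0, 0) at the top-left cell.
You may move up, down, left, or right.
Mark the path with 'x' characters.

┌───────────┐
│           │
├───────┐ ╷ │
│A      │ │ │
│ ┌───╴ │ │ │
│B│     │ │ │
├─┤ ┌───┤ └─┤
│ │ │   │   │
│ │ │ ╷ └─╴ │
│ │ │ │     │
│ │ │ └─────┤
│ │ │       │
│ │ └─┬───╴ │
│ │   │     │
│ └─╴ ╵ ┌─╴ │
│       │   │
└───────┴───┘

Finding the shortest path from (1, 0) to (2, 0):
Path length: 1 steps
Directions: down

Solution:

┌───────────┐
│           │
├───────┐ ╷ │
│A      │ │ │
│ ┌───╴ │ │ │
│B│     │ │ │
├─┤ ┌───┤ └─┤
│ │ │   │   │
│ │ │ ╷ └─╴ │
│ │ │ │     │
│ │ │ └─────┤
│ │ │       │
│ │ └─┬───╴ │
│ │   │     │
│ └─╴ ╵ ┌─╴ │
│       │   │
└───────┴───┘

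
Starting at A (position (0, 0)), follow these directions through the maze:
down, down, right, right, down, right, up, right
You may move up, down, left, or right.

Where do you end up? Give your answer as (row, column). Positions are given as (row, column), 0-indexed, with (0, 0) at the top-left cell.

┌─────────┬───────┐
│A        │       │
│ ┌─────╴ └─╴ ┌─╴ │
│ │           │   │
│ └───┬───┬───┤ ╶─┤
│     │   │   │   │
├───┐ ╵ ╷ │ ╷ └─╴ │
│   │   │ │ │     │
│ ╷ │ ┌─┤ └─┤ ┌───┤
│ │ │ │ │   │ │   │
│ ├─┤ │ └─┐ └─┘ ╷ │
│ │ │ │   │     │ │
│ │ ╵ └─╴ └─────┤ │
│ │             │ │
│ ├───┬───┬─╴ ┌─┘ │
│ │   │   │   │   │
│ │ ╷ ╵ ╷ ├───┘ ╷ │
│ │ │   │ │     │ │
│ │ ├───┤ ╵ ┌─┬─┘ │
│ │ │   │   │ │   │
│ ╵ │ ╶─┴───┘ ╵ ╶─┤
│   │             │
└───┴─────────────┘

Following directions step by step:
Start: (0, 0)
  down: (0, 0) → (1, 0)
  down: (1, 0) → (2, 0)
  right: (2, 0) → (2, 1)
  right: (2, 1) → (2, 2)
  down: (2, 2) → (3, 2)
  right: (3, 2) → (3, 3)
  up: (3, 3) → (2, 3)
  right: (2, 3) → (2, 4)
Final position: (2, 4)

Path taken:

┌─────────┬───────┐
│A        │       │
│ ┌─────╴ └─╴ ┌─╴ │
│↓│           │   │
│ └───┬───┬───┤ ╶─┤
│↳ → ↓│↱ B│   │   │
├───┐ ╵ ╷ │ ╷ └─╴ │
│   │↳ ↑│ │ │     │
│ ╷ │ ┌─┤ └─┤ ┌───┤
│ │ │ │ │   │ │   │
│ ├─┤ │ └─┐ └─┘ ╷ │
│ │ │ │   │     │ │
│ │ ╵ └─╴ └─────┤ │
│ │             │ │
│ ├───┬───┬─╴ ┌─┘ │
│ │   │   │   │   │
│ │ ╷ ╵ ╷ ├───┘ ╷ │
│ │ │   │ │     │ │
│ │ ├───┤ ╵ ┌─┬─┘ │
│ │ │   │   │ │   │
│ ╵ │ ╶─┴───┘ ╵ ╶─┤
│   │             │
└───┴─────────────┘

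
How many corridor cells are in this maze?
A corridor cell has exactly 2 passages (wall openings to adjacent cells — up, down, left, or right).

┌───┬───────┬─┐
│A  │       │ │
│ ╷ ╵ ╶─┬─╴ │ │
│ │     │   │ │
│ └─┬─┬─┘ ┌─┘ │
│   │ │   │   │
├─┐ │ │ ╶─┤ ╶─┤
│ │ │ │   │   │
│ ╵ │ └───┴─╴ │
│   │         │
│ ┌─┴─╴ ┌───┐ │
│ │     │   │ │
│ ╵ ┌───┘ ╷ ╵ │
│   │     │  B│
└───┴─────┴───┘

Counting cells with exactly 2 passages:
Total corridor cells: 39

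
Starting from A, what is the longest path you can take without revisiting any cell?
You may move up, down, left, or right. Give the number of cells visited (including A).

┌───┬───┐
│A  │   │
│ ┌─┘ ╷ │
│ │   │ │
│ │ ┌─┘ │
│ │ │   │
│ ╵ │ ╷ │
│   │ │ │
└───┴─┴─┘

Finding longest simple path using DFS:
Start: (0, 0)
Longest path visits 14 cells
Path: A → down → down → down → right → up → up → right → up → right → down → down → left → down

Solution:

┌───┬───┐
│A  │↱ ↓│
│ ┌─┘ ╷ │
│↓│↱ ↑│↓│
│ │ ┌─┘ │
│↓│↑│↓ ↲│
│ ╵ │ ╷ │
│↳ ↑│B│ │
└───┴─┴─┘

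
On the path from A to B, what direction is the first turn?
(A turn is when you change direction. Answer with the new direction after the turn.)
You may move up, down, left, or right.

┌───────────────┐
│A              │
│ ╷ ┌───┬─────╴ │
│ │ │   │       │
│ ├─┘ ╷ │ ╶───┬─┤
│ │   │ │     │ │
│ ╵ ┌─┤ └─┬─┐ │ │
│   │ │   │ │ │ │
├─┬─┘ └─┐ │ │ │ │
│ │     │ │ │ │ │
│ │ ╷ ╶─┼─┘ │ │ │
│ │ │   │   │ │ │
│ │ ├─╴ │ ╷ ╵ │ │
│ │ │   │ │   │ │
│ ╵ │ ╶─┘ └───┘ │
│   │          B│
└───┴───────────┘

Directions: right, right, right, right, right, right, right, down, left, left, left, down, right, right, down, down, down, down, left, up, left, down, down, right, right, right
First turn direction: down

Solution:

┌───────────────┐
│A → → → → → → ↓│
│ ╷ ┌───┬─────╴ │
│ │ │   │↓ ← ← ↲│
│ ├─┘ ╷ │ ╶───┬─┤
│ │   │ │↳ → ↓│ │
│ ╵ ┌─┤ └─┬─┐ │ │
│   │ │   │ │↓│ │
├─┬─┘ └─┐ │ │ │ │
│ │     │ │ │↓│ │
│ │ ╷ ╶─┼─┘ │ │ │
│ │ │   │↓ ↰│↓│ │
│ │ ├─╴ │ ╷ ╵ │ │
│ │ │   │↓│↑ ↲│ │
│ ╵ │ ╶─┘ └───┘ │
│   │    ↳ → → B│
└───┴───────────┘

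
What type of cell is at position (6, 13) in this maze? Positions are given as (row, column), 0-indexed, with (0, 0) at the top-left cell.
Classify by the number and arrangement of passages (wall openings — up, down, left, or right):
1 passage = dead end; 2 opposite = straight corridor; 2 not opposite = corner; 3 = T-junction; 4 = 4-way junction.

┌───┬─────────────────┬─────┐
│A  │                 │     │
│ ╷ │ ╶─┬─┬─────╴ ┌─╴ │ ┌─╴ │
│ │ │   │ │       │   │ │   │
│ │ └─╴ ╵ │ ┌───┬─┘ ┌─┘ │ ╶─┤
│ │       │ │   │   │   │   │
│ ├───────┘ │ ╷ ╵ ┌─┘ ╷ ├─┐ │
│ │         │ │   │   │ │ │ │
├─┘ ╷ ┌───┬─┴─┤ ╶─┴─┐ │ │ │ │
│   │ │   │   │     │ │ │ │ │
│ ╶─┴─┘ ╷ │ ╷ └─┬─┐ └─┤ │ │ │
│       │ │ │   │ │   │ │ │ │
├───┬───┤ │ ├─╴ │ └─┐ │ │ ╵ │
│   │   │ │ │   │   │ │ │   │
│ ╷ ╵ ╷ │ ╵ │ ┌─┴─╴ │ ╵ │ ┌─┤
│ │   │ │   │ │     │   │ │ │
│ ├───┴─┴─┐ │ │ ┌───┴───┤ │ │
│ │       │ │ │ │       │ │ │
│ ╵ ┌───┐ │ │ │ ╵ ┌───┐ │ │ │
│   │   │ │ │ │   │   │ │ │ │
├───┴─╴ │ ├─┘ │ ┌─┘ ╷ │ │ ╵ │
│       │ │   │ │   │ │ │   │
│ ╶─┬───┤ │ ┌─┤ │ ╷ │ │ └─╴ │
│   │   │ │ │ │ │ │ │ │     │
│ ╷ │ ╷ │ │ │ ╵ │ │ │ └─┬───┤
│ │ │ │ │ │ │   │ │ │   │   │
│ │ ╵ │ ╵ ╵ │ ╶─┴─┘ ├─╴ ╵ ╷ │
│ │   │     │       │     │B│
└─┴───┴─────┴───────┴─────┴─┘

Checking cell at (6, 13):
Number of passages: 2
Cell type: corner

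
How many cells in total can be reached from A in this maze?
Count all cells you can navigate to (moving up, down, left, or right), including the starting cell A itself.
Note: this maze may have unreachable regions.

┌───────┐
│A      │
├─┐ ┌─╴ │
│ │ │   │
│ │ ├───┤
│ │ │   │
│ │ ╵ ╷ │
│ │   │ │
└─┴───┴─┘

Using BFS/flood-fill to find all reachable cells from A:
Maze size: 4 × 4 = 16 total cells
3 cell(s) are walled off and cannot be reached from A.
Reachable cells: 13

Reachable region (· marks reachable cells):

┌───────┐
│A · · ·│
├─┐ ┌─╴ │
│ │·│· ·│
│ │ ├───┤
│ │·│· ·│
│ │ ╵ ╷ │
│ │· ·│·│
└─┴───┴─┘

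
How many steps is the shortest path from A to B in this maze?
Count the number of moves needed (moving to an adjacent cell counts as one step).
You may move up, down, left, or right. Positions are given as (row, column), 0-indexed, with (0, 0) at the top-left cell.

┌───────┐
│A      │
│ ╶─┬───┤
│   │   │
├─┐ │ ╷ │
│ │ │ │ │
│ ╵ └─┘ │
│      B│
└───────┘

Using BFS to find shortest path:
Start: (0, 0), End: (3, 3)
Path found:
(0,0) → (1,0) → (1,1) → (2,1) → (3,1) → (3,2) → (3,3)
Number of steps: 6

Solution:

┌───────┐
│A      │
│ ╶─┬───┤
│↳ ↓│   │
├─┐ │ ╷ │
│ │↓│ │ │
│ ╵ └─┘ │
│  ↳ → B│
└───────┘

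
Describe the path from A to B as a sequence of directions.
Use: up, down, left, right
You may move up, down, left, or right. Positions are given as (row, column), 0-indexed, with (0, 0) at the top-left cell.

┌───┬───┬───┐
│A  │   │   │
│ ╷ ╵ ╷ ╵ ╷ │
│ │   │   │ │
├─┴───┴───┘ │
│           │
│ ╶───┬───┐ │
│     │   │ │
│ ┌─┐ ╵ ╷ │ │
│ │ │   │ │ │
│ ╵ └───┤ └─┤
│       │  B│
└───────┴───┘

Finding the path and converting it to directions:
Path through cells: (0,0) → (0,1) → (1,1) → (1,2) → (0,2) → (0,3) → (1,3) → (1,4) → (0,4) → (0,5) → (1,5) → (2,5) → (2,4) → (2,3) → (2,2) → (2,1) → (2,0) → (3,0) → (3,1) → (3,2) → (4,2) → (4,3) → (3,3) → (3,4) → (4,4) → (5,4) → (5,5)
Directions: right, down, right, up, right, down, right, up, right, down, down, left, left, left, left, left, down, right, right, down, right, up, right, down, down, right

Solution:

┌───┬───┬───┐
│A ↓│↱ ↓│↱ ↓│
│ ╷ ╵ ╷ ╵ ╷ │
│ │↳ ↑│↳ ↑│↓│
├─┴───┴───┘ │
│↓ ← ← ← ← ↲│
│ ╶───┬───┐ │
│↳ → ↓│↱ ↓│ │
│ ┌─┐ ╵ ╷ │ │
│ │ │↳ ↑│↓│ │
│ ╵ └───┤ └─┤
│       │↳ B│
└───────┴───┘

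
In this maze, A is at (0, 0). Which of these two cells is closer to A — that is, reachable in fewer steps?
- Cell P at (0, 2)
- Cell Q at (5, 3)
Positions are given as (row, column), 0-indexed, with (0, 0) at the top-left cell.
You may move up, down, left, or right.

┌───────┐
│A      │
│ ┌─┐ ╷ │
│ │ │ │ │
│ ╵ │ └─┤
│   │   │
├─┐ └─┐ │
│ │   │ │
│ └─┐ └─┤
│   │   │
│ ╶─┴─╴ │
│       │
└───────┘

Shortest path A → P at (0, 2): 2 steps
Shortest path A → Q at (5, 3): 8 steps

P is closer (2 steps vs 8 steps).

Path to P:

┌───────┐
│A → P  │
│ ┌─┐ ╷ │
│ │ │ │ │
│ ╵ │ └─┤
│   │   │
├─┐ └─┐ │
│ │   │ │
│ └─┐ └─┤
│   │   │
│ ╶─┴─╴ │
│       │
└───────┘

Path to Q:

┌───────┐
│A      │
│ ┌─┐ ╷ │
│↓│ │ │ │
│ ╵ │ └─┤
│↳ ↓│   │
├─┐ └─┐ │
│ │↳ ↓│ │
│ └─┐ └─┤
│   │↳ ↓│
│ ╶─┴─╴ │
│      Q│
└───────┘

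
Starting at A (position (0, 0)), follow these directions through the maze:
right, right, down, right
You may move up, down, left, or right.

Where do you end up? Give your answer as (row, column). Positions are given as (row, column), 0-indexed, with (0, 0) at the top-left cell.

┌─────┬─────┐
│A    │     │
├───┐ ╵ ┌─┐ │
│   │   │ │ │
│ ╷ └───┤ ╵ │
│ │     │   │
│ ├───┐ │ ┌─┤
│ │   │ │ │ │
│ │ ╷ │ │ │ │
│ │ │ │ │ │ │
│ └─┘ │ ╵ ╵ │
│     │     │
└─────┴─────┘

Following directions step by step:
Start: (0, 0)
  right: (0, 0) → (0, 1)
  right: (0, 1) → (0, 2)
  down: (0, 2) → (1, 2)
  right: (1, 2) → (1, 3)
Final position: (1, 3)

Path taken:

┌─────┬─────┐
│A → ↓│     │
├───┐ ╵ ┌─┐ │
│   │↳ B│ │ │
│ ╷ └───┤ ╵ │
│ │     │   │
│ ├───┐ │ ┌─┤
│ │   │ │ │ │
│ │ ╷ │ │ │ │
│ │ │ │ │ │ │
│ └─┘ │ ╵ ╵ │
│     │     │
└─────┴─────┘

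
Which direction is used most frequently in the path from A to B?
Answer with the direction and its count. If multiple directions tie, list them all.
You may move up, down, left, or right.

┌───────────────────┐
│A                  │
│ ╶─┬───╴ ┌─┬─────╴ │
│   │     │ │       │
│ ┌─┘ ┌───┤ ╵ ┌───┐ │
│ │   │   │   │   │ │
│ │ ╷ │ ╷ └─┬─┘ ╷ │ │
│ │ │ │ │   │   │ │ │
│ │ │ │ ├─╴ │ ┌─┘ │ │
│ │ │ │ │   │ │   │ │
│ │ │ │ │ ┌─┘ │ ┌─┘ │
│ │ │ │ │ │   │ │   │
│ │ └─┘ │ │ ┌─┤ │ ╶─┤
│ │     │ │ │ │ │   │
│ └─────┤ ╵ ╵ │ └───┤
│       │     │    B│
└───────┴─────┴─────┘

Directions: right, right, right, right, down, left, left, down, left, down, down, down, down, right, right, up, up, up, up, right, down, right, down, left, down, down, down, right, up, up, right, up, up, right, up, right, down, down, left, down, down, down, right, right
Counts: {'right': 14, 'down': 16, 'left': 5, 'up': 9}
Most common: down (16 times)

Solution:

┌───────────────────┐
│A → → → ↓          │
│ ╶─┬───╴ ┌─┬─────╴ │
│   │↓ ← ↲│ │       │
│ ┌─┘ ┌───┤ ╵ ┌───┐ │
│ │↓ ↲│↱ ↓│   │↱ ↓│ │
│ │ ╷ │ ╷ └─┬─┘ ╷ │ │
│ │↓│ │↑│↳ ↓│↱ ↑│↓│ │
│ │ │ │ ├─╴ │ ┌─┘ │ │
│ │↓│ │↑│↓ ↲│↑│↓ ↲│ │
│ │ │ │ │ ┌─┘ │ ┌─┘ │
│ │↓│ │↑│↓│↱ ↑│↓│   │
│ │ └─┘ │ │ ┌─┤ │ ╶─┤
│ │↳ → ↑│↓│↑│ │↓│   │
│ └─────┤ ╵ ╵ │ └───┤
│       │↳ ↑  │↳ → B│
└───────┴─────┴─────┘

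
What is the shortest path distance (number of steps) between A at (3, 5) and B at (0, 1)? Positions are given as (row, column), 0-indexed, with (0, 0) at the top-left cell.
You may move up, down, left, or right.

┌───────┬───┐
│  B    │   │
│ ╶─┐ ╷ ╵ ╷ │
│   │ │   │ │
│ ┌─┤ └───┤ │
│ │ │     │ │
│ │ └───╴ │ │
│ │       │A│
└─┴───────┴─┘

Finding path from (3, 5) to (0, 1):
Path: (3,5) → (2,5) → (1,5) → (0,5) → (0,4) → (1,4) → (1,3) → (0,3) → (0,2) → (0,1)
Distance: 9 steps

Solution:

┌───────┬───┐
│  B ← ↰│↓ ↰│
│ ╶─┐ ╷ ╵ ╷ │
│   │ │↑ ↲│↑│
│ ┌─┤ └───┤ │
│ │ │     │↑│
│ │ └───╴ │ │
│ │       │A│
└─┴───────┴─┘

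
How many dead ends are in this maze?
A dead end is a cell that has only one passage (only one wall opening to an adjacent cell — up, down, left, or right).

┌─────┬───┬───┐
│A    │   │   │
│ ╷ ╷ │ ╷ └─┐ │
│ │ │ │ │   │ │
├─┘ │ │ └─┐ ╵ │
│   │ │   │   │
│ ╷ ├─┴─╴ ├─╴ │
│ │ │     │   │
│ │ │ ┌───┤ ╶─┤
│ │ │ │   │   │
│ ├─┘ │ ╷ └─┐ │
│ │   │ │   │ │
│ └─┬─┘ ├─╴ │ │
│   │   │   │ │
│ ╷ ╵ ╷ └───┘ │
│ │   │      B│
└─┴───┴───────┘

Checking each cell for number of passages:

Dead ends found at positions:
  (0, 5)
  (1, 0)
  (2, 2)
  (4, 1)
  (5, 1)
  (6, 4)
  (7, 0)
Total dead ends: 7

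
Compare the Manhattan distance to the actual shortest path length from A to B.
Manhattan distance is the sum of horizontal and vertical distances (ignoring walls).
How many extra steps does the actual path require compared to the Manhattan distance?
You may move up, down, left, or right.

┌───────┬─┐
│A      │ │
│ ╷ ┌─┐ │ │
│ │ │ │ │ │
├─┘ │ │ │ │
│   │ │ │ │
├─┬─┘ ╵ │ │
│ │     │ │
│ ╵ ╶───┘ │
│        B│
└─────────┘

Manhattan distance: |4 - 0| + |4 - 0| = 8
Actual path length: 12
Extra steps: 12 - 8 = 4

Solution:

┌───────┬─┐
│A → → ↓│ │
│ ╷ ┌─┐ │ │
│ │ │ │↓│ │
├─┘ │ │ │ │
│   │ │↓│ │
├─┬─┘ ╵ │ │
│ │↓ ← ↲│ │
│ ╵ ╶───┘ │
│  ↳ → → B│
└─────────┘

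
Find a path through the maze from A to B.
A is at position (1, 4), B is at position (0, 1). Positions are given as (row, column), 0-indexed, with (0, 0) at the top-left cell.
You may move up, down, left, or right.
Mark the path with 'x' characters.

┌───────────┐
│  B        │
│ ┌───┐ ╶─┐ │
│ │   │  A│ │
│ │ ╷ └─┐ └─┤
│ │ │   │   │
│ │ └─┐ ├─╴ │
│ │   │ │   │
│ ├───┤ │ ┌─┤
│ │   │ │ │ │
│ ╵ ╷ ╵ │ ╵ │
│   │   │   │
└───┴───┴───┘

Finding the shortest path from (1, 4) to (0, 1):
Path length: 4 steps
Directions: left → up → left → left

Solution:

┌───────────┐
│  B x x    │
│ ┌───┐ ╶─┐ │
│ │   │x A│ │
│ │ ╷ └─┐ └─┤
│ │ │   │   │
│ │ └─┐ ├─╴ │
│ │   │ │   │
│ ├───┤ │ ┌─┤
│ │   │ │ │ │
│ ╵ ╷ ╵ │ ╵ │
│   │   │   │
└───┴───┴───┘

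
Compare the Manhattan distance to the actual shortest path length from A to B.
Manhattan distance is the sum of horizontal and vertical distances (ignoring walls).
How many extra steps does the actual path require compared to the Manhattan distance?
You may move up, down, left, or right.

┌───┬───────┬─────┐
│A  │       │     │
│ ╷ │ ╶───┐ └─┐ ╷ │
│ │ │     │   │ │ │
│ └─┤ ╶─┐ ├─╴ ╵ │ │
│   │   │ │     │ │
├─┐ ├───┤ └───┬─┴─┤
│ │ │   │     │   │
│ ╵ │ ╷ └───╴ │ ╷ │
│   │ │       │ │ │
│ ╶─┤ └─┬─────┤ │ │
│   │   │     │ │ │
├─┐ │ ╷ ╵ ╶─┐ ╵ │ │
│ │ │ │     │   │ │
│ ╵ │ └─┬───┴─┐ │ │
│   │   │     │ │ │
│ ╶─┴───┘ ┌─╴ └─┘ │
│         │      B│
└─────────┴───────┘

Manhattan distance: |8 - 0| + |8 - 0| = 16
Actual path length: 22
Extra steps: 22 - 16 = 6

Solution:

┌───┬───────┬─────┐
│A  │       │     │
│ ╷ │ ╶───┐ └─┐ ╷ │
│↓│ │     │   │ │ │
│ └─┤ ╶─┐ ├─╴ ╵ │ │
│↳ ↓│   │ │     │ │
├─┐ ├───┤ └───┬─┴─┤
│ │↓│   │     │   │
│ ╵ │ ╷ └───╴ │ ╷ │
│↓ ↲│ │       │ │ │
│ ╶─┤ └─┬─────┤ │ │
│↳ ↓│   │     │ │ │
├─┐ │ ╷ ╵ ╶─┐ ╵ │ │
│ │↓│ │     │   │ │
│ ╵ │ └─┬───┴─┐ │ │
│↓ ↲│   │↱ → ↓│ │ │
│ ╶─┴───┘ ┌─╴ └─┘ │
│↳ → → → ↑│  ↳ → B│
└─────────┴───────┘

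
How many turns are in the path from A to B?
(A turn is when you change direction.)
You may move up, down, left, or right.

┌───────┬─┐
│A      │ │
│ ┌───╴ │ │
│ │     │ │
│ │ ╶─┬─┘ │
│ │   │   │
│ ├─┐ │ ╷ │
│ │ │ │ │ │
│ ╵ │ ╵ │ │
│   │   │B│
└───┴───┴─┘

Directions: right, right, right, down, left, left, down, right, down, down, right, up, up, right, down, down
Number of turns: 9

Solution:

┌───────┬─┐
│A → → ↓│ │
│ ┌───╴ │ │
│ │↓ ← ↲│ │
│ │ ╶─┬─┘ │
│ │↳ ↓│↱ ↓│
│ ├─┐ │ ╷ │
│ │ │↓│↑│↓│
│ ╵ │ ╵ │ │
│   │↳ ↑│B│
└───┴───┴─┘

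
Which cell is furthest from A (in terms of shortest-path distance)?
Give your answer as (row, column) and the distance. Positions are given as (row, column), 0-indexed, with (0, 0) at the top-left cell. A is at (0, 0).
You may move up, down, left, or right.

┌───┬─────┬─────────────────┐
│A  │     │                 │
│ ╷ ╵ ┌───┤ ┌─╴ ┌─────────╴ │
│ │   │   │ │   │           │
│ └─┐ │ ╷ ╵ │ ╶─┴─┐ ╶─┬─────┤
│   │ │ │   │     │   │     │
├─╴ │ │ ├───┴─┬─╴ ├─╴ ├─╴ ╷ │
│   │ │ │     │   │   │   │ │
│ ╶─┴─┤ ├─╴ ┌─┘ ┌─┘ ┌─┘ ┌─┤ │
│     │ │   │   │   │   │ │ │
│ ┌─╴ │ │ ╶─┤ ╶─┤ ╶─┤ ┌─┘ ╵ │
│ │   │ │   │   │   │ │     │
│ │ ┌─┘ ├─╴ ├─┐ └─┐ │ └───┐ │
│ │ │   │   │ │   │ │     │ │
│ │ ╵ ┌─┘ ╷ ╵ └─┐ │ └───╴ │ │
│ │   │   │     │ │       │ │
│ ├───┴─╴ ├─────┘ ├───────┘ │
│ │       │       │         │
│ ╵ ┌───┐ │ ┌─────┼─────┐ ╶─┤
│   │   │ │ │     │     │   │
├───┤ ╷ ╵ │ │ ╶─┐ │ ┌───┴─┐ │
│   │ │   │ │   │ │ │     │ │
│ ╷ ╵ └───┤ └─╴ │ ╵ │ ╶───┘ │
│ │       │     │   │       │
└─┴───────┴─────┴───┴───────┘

Computing BFS distances from A to all cells:
Furthest cell: (10, 12)
Distance: 78 steps

Path from A to the furthest cell:

┌───┬─────┬─────────────────┐
│A  │     │↱ → → → → → → → ↓│
│ ╷ ╵ ┌───┤ ┌─╴ ┌─────────╴ │
│↓│   │↱ ↓│↑│   │  ↓ ← ← ← ↲│
│ └─┐ │ ╷ ╵ │ ╶─┴─┐ ╶─┬─────┤
│↳ ↓│ │↑│↳ ↑│     │↳ ↓│  ↱ ↓│
├─╴ │ │ ├───┴─┬─╴ ├─╴ ├─╴ ╷ │
│↓ ↲│ │↑│     │   │↓ ↲│↱ ↑│↓│
│ ╶─┴─┤ ├─╴ ┌─┘ ┌─┘ ┌─┘ ┌─┤ │
│↳ → ↓│↑│   │   │↓ ↲│↱ ↑│ │↓│
│ ┌─╴ │ │ ╶─┤ ╶─┤ ╶─┤ ┌─┘ ╵ │
│ │↓ ↲│↑│   │   │↳ ↓│↑│    ↓│
│ │ ┌─┘ ├─╴ ├─┐ └─┐ │ └───┐ │
│ │↓│↱ ↑│   │ │   │↓│↑ ← ↰│↓│
│ │ ╵ ┌─┘ ╷ ╵ └─┐ │ └───╴ │ │
│ │↳ ↑│   │     │ │↳ → → ↑│↓│
│ ├───┴─╴ ├─────┘ ├───────┘ │
│ │       │       │      ↓ ↲│
│ ╵ ┌───┐ │ ┌─────┼─────┐ ╶─┤
│   │   │ │ │     │     │↳ ↓│
├───┤ ╷ ╵ │ │ ╶─┐ │ ┌───┴─┐ │
│   │ │   │ │   │ │ │↱ → B│↓│
│ ╷ ╵ └───┤ └─╴ │ ╵ │ ╶───┘ │
│ │       │     │   │↑ ← ← ↲│
└─┴───────┴─────┴───┴───────┘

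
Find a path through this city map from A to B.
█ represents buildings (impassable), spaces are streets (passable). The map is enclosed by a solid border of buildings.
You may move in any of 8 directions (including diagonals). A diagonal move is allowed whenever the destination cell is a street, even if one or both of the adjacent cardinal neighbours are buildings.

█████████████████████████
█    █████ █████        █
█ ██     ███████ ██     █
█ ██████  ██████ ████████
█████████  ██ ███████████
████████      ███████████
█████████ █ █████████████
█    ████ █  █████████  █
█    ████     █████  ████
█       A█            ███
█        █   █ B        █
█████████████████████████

Finding the shortest path from A to B:
Movement: 8-directional
Path length: 7 steps
Directions: up-right → right → right → right → right → down-right → down-right

Solution:

█████████████████████████
█    █████ █████        █
█ ██     ███████ ██     █
█ ██████  ██████ ████████
█████████  ██ ███████████
████████      ███████████
█████████ █ █████████████
█    ████ █  █████████  █
█    ████→→→→↘█████  ████
█       A█    ↘       ███
█        █   █ B        █
█████████████████████████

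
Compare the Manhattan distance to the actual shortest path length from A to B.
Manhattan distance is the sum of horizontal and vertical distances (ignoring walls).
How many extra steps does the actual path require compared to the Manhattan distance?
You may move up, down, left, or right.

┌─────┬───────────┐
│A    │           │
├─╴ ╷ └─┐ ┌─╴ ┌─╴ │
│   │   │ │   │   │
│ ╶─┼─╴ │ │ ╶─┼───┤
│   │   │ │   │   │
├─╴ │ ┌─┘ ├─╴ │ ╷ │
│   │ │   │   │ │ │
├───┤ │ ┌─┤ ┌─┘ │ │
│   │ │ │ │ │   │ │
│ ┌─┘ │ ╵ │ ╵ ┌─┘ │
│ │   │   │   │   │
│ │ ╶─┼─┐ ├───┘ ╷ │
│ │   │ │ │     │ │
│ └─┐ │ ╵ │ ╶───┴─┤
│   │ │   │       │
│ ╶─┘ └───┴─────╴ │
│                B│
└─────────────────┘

Manhattan distance: |8 - 0| + |8 - 0| = 16
Actual path length: 20
Extra steps: 20 - 16 = 4

Solution:

┌─────┬───────────┐
│A → ↓│           │
├─╴ ╷ └─┐ ┌─╴ ┌─╴ │
│   │↳ ↓│ │   │   │
│ ╶─┼─╴ │ │ ╶─┼───┤
│   │↓ ↲│ │   │   │
├─╴ │ ┌─┘ ├─╴ │ ╷ │
│   │↓│   │   │ │ │
├───┤ │ ┌─┤ ┌─┘ │ │
│   │↓│ │ │ │   │ │
│ ┌─┘ │ ╵ │ ╵ ┌─┘ │
│ │↓ ↲│   │   │   │
│ │ ╶─┼─┐ ├───┘ ╷ │
│ │↳ ↓│ │ │     │ │
│ └─┐ │ ╵ │ ╶───┴─┤
│   │↓│   │       │
│ ╶─┘ └───┴─────╴ │
│    ↳ → → → → → B│
└─────────────────┘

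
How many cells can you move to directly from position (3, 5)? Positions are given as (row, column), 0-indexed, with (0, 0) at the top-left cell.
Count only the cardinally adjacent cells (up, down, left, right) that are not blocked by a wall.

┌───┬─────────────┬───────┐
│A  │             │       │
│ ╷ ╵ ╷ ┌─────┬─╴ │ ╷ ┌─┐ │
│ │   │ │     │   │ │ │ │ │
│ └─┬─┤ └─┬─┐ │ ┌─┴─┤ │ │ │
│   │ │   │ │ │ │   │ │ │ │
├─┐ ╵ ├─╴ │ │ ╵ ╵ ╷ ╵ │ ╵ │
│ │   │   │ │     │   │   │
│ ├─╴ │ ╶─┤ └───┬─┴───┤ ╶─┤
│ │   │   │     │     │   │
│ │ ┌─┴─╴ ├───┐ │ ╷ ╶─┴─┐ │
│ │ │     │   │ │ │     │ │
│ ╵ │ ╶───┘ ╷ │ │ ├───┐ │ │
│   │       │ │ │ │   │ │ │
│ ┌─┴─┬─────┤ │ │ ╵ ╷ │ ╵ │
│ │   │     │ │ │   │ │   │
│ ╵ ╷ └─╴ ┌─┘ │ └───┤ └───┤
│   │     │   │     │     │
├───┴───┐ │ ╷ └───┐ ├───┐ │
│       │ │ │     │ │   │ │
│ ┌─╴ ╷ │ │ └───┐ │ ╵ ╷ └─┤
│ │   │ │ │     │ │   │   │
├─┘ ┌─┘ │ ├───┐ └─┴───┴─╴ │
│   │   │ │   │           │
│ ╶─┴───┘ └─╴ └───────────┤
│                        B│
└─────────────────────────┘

Checking passable neighbors of (3, 5):
Neighbors: (2, 5), (4, 5)
Count: 2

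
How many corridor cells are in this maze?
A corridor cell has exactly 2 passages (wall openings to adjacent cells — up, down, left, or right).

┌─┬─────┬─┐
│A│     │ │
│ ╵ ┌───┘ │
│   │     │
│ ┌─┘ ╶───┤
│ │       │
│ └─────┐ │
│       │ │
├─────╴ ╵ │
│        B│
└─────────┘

Counting cells with exactly 2 passages:
Total corridor cells: 17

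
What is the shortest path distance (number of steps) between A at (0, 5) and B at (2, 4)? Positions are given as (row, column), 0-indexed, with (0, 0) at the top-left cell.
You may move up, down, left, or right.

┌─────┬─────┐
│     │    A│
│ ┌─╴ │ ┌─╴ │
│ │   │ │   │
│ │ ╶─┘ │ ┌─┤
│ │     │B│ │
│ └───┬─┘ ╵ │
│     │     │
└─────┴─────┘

Finding path from (0, 5) to (2, 4):
Path: (0,5) → (1,5) → (1,4) → (2,4)
Distance: 3 steps

Solution:

┌─────┬─────┐
│     │    A│
│ ┌─╴ │ ┌─╴ │
│ │   │ │↓ ↲│
│ │ ╶─┘ │ ┌─┤
│ │     │B│ │
│ └───┬─┘ ╵ │
│     │     │
└─────┴─────┘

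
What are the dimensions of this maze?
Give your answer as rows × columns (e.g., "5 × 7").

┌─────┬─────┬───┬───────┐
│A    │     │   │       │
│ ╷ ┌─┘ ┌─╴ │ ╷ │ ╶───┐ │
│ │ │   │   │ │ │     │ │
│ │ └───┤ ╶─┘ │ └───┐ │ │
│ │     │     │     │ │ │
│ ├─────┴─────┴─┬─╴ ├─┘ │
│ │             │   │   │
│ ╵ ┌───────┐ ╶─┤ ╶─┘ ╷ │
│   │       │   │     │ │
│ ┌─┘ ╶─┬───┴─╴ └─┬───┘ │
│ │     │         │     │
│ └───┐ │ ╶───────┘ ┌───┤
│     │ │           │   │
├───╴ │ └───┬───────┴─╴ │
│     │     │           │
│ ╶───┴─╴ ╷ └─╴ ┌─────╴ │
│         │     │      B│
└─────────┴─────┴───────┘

Counting the maze dimensions:
Rows (vertical): 9
Columns (horizontal): 12
Dimensions: 9 × 12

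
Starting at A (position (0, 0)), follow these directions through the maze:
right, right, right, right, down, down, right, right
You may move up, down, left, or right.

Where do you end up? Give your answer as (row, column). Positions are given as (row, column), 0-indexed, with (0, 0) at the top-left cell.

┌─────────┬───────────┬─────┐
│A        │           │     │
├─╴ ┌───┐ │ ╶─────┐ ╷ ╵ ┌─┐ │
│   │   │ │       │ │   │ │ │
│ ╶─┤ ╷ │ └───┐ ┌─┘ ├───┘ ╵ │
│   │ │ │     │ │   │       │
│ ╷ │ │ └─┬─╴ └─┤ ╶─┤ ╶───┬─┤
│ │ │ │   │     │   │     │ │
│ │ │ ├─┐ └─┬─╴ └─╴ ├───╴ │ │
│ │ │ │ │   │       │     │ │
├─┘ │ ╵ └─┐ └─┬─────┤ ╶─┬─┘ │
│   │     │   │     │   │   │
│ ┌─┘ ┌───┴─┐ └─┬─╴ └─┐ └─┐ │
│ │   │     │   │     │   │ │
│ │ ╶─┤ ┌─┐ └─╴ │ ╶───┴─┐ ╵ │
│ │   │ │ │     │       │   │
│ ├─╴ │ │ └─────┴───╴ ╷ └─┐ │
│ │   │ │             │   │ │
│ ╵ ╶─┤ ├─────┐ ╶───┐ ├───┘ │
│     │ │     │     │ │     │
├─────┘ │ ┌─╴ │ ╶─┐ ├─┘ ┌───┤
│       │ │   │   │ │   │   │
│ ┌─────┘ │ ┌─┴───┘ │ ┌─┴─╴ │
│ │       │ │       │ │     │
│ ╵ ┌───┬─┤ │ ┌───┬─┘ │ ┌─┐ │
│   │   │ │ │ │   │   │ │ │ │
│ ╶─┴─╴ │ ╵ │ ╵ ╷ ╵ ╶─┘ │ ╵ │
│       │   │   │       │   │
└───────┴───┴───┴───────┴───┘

Following directions step by step:
Start: (0, 0)
  right: (0, 0) → (0, 1)
  right: (0, 1) → (0, 2)
  right: (0, 2) → (0, 3)
  right: (0, 3) → (0, 4)
  down: (0, 4) → (1, 4)
  down: (1, 4) → (2, 4)
  right: (2, 4) → (2, 5)
  right: (2, 5) → (2, 6)
Final position: (2, 6)

Path taken:

┌─────────┬───────────┬─────┐
│A → → → ↓│           │     │
├─╴ ┌───┐ │ ╶─────┐ ╷ ╵ ┌─┐ │
│   │   │↓│       │ │   │ │ │
│ ╶─┤ ╷ │ └───┐ ┌─┘ ├───┘ ╵ │
│   │ │ │↳ → B│ │   │       │
│ ╷ │ │ └─┬─╴ └─┤ ╶─┤ ╶───┬─┤
│ │ │ │   │     │   │     │ │
│ │ │ ├─┐ └─┬─╴ └─╴ ├───╴ │ │
│ │ │ │ │   │       │     │ │
├─┘ │ ╵ └─┐ └─┬─────┤ ╶─┬─┘ │
│   │     │   │     │   │   │
│ ┌─┘ ┌───┴─┐ └─┬─╴ └─┐ └─┐ │
│ │   │     │   │     │   │ │
│ │ ╶─┤ ┌─┐ └─╴ │ ╶───┴─┐ ╵ │
│ │   │ │ │     │       │   │
│ ├─╴ │ │ └─────┴───╴ ╷ └─┐ │
│ │   │ │             │   │ │
│ ╵ ╶─┤ ├─────┐ ╶───┐ ├───┘ │
│     │ │     │     │ │     │
├─────┘ │ ┌─╴ │ ╶─┐ ├─┘ ┌───┤
│       │ │   │   │ │   │   │
│ ┌─────┘ │ ┌─┴───┘ │ ┌─┴─╴ │
│ │       │ │       │ │     │
│ ╵ ┌───┬─┤ │ ┌───┬─┘ │ ┌─┐ │
│   │   │ │ │ │   │   │ │ │ │
│ ╶─┴─╴ │ ╵ │ ╵ ╷ ╵ ╶─┘ │ ╵ │
│       │   │   │       │   │
└───────┴───┴───┴───────┴───┘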